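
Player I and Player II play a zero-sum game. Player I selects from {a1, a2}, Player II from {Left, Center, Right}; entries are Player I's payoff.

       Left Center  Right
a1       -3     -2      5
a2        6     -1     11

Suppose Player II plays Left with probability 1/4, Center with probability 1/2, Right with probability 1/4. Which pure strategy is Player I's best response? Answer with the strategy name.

Expected payoff of a1: (1/4)·(-3) + (1/2)·(-2) + (1/4)·5 = -1/2.
Expected payoff of a2: (1/4)·6 + (1/2)·(-1) + (1/4)·11 = 15/4.
The largest is 15/4, so Player I's best response is a2.

a2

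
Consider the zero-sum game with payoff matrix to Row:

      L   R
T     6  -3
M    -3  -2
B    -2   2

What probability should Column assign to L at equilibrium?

Row minima: T → -3, M → -3, B → -2; maximin = -2.
Column maxima: L → 6, R → 2; minimax = 2.
-2 ≠ 2, so there is no saddle point; optimal play is mixed.
M is strictly dominated by B, so Row never plays it.
On the remaining 2×2 (T, B vs L, R):
Let Row play T with probability p. Expected payoff against L: 6p + (-2)(1−p) = 8p − 2; against R: (-3)p + 2(1−p) = −5p + 2.
Setting these equal: 8p − 2 = −5p + 2 ⇒ 13p = 4 ⇒ p = 4/13, and the value is (8)·(4/13) − 2 = 6/13.
For Column: with q = P(L), equating T's and B's payoffs gives 9q − 3 = −4q + 2 ⇒ q = 5/13.

5/13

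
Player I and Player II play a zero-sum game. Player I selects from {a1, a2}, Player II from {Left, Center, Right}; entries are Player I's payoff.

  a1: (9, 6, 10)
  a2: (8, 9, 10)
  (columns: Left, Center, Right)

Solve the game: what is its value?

Row minima: a1 → 6, a2 → 8; maximin = 8.
Column maxima: Left → 9, Center → 9, Right → 10; minimax = 9.
8 ≠ 9, so there is no saddle point; optimal play is mixed.
Right is strictly dominated by Left (it gives Player I strictly more in every row), so Player II never plays it.
On the remaining 2×2 (a1, a2 vs Left, Center):
Let Player I play a1 with probability p. Expected payoff against Left: 9p + 8(1−p) = p + 8; against Center: 6p + 9(1−p) = −3p + 9.
Setting these equal: p + 8 = −3p + 9 ⇒ 4p = 1 ⇒ p = 1/4, and the value is (1)·(1/4) + 8 = 33/4.
For Player II: with q = P(Left), equating a1's and a2's payoffs gives 3q + 6 = −q + 9 ⇒ q = 3/4.

33/4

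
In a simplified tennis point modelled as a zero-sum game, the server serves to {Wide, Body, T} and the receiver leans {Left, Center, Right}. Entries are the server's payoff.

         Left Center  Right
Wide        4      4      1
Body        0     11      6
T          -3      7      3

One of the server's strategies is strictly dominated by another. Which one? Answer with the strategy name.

T

Body gives a strictly higher payoff than T against every column: 0 > -3, 11 > 7, 6 > 3.
So T is strictly dominated and the server never plays it.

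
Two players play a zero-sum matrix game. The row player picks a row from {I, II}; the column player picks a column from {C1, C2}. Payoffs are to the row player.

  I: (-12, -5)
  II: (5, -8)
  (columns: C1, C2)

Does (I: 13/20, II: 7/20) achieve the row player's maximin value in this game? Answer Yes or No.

Yes

Against C1 this mix gives (13/20)·(-12) + (7/20)·5 = -121/20.
Against C2 this mix gives (13/20)·(-5) + (7/20)·(-8) = -121/20.
All of the column player's active replies (C1, C2) yield -121/20, and no column does worse for the row player. The mix makes the column player indifferent and guarantees -121/20, so it is optimal.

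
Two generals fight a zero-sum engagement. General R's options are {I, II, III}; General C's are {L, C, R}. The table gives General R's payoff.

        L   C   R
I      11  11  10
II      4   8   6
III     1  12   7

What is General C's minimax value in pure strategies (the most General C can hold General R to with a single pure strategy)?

10

Column maxima: L → 11, C → 12, R → 10.
The smallest of these is 10.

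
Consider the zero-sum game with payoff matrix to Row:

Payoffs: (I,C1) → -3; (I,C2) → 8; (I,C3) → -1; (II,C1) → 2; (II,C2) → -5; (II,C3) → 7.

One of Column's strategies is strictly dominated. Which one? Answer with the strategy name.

C3

C1 holds Row's payoff strictly below C3 in every row: -3 < -1, 2 < 7.
So C3 is strictly dominated for Column.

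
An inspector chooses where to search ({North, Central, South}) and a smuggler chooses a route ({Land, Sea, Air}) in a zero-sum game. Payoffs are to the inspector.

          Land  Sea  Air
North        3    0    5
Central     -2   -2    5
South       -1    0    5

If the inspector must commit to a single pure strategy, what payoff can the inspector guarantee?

0

Row minima: North → 0, Central → -2, South → -1.
The best of these is 0.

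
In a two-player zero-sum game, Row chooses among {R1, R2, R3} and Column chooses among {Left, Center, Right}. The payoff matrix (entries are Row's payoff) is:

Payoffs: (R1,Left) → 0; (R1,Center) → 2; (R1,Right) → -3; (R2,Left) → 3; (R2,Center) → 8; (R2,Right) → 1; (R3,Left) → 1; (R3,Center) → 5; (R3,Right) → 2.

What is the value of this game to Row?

5/3

Row minima: R1 → -3, R2 → 1, R3 → 1; maximin = 1.
Column maxima: Left → 3, Center → 8, Right → 2; minimax = 2.
1 ≠ 2, so there is no saddle point; optimal play is mixed.
R1 is strictly dominated by R2, so Row never plays it.
Center is strictly dominated by Left (it gives Row strictly more in every row), so Column never plays it.
On the remaining 2×2 (R2, R3 vs Left, Right):
Let Row play R2 with probability p. Expected payoff against Left: 3p + 1(1−p) = 2p + 1; against Right: 1p + 2(1−p) = −p + 2.
Setting these equal: 2p + 1 = −p + 2 ⇒ 3p = 1 ⇒ p = 1/3, and the value is (2)·(1/3) + 1 = 5/3.
For Column: with q = P(Left), equating R2's and R3's payoffs gives 2q + 1 = −q + 2 ⇒ q = 1/3.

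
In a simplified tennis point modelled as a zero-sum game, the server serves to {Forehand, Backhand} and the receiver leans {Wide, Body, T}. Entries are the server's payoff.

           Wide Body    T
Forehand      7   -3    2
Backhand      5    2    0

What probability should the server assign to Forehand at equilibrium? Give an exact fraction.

Row minima: Forehand → -3, Backhand → 0; maximin = 0.
Column maxima: Wide → 7, Body → 2, T → 2; minimax = 2.
0 ≠ 2, so there is no saddle point; optimal play is mixed.
Wide is strictly dominated by Body (it gives the server strictly more in every row), so the receiver never plays it.
On the remaining 2×2 (Forehand, Backhand vs Body, T):
Let the server play Forehand with probability p. Expected payoff against Body: (-3)p + 2(1−p) = −5p + 2; against T: 2p + 0(1−p) = 2p.
Setting these equal: −5p + 2 = 2p ⇒ −7p = -2 ⇒ p = 2/7, and the value is (-5)·(2/7) + 2 = 4/7.
For the receiver: with q = P(Body), equating Forehand's and Backhand's payoffs gives −5q + 2 = 2q ⇒ q = 2/7.

2/7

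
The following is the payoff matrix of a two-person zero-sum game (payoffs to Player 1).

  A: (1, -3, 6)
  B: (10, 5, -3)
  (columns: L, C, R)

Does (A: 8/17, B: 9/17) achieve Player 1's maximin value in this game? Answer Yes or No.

Against L this mix gives (8/17)·1 + (9/17)·10 = 98/17.
Against C this mix gives (8/17)·(-3) + (9/17)·5 = 21/17.
Against R this mix gives (8/17)·6 + (9/17)·(-3) = 21/17.
All of Player 2's active replies (C, R) yield 21/17, and no column does worse for Player 1. The mix makes Player 2 indifferent and guarantees 21/17, so it is optimal.

Yes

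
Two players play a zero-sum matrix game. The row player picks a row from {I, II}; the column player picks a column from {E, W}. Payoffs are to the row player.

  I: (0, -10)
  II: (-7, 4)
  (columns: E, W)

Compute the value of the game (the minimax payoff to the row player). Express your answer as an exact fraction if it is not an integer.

Row minima: I → -10, II → -7; maximin = -7.
Column maxima: E → 0, W → 4; minimax = 0.
-7 ≠ 0, so there is no saddle point; optimal play is mixed.
Let the row player play I with probability p. Expected payoff against E: 0p + (-7)(1−p) = 7p − 7; against W: (-10)p + 4(1−p) = −14p + 4.
Setting these equal: 7p − 7 = −14p + 4 ⇒ 21p = 11 ⇒ p = 11/21, and the value is (7)·(11/21) − 7 = -10/3.
For the column player: with q = P(E), equating I's and II's payoffs gives 10q − 10 = −11q + 4 ⇒ q = 2/3.

-10/3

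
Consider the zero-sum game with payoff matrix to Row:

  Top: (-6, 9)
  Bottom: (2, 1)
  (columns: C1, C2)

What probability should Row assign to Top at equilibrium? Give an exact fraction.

Row minima: Top → -6, Bottom → 1; maximin = 1.
Column maxima: C1 → 2, C2 → 9; minimax = 2.
1 ≠ 2, so there is no saddle point; optimal play is mixed.
Let Row play Top with probability p. Expected payoff against C1: (-6)p + 2(1−p) = −8p + 2; against C2: 9p + 1(1−p) = 8p + 1.
Setting these equal: −8p + 2 = 8p + 1 ⇒ −16p = -1 ⇒ p = 1/16, and the value is (-8)·(1/16) + 2 = 3/2.
For Column: with q = P(C1), equating Top's and Bottom's payoffs gives −15q + 9 = q + 1 ⇒ q = 1/2.

1/16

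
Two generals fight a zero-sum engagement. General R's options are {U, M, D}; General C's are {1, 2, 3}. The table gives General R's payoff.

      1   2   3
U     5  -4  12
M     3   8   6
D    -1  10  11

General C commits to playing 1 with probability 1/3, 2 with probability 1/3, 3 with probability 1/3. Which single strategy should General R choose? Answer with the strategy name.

Expected payoff of U: (1/3)·5 + (1/3)·(-4) + (1/3)·12 = 13/3.
Expected payoff of M: (1/3)·3 + (1/3)·8 + (1/3)·6 = 17/3.
Expected payoff of D: (1/3)·(-1) + (1/3)·10 + (1/3)·11 = 20/3.
The largest is 20/3, so General R's best response is D.

D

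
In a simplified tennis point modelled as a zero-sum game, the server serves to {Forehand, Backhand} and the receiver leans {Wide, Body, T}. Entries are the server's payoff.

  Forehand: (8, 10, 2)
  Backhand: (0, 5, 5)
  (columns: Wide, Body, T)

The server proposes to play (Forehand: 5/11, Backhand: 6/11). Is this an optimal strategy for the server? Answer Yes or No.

Yes

Against Wide this mix gives (5/11)·8 + (6/11)·0 = 40/11.
Against Body this mix gives (5/11)·10 + (6/11)·5 = 80/11.
Against T this mix gives (5/11)·2 + (6/11)·5 = 40/11.
All of the receiver's active replies (Wide, T) yield 40/11, and no column does worse for the server. The mix makes the receiver indifferent and guarantees 40/11, so it is optimal.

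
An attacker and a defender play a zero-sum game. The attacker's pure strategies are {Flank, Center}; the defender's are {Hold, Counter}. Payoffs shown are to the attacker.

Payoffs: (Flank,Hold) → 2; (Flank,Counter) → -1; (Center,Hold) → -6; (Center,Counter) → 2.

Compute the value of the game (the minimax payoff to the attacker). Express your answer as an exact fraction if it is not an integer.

Row minima: Flank → -1, Center → -6; maximin = -1.
Column maxima: Hold → 2, Counter → 2; minimax = 2.
-1 ≠ 2, so there is no saddle point; optimal play is mixed.
Let the attacker play Flank with probability p. Expected payoff against Hold: 2p + (-6)(1−p) = 8p − 6; against Counter: (-1)p + 2(1−p) = −3p + 2.
Setting these equal: 8p − 6 = −3p + 2 ⇒ 11p = 8 ⇒ p = 8/11, and the value is (8)·(8/11) − 6 = -2/11.
For the defender: with q = P(Hold), equating Flank's and Center's payoffs gives 3q − 1 = −8q + 2 ⇒ q = 3/11.

-2/11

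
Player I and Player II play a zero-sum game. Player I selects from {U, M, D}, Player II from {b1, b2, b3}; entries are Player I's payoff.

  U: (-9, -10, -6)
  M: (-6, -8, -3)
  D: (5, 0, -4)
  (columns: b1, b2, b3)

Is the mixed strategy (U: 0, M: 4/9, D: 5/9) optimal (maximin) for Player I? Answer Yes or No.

Against b1 this mix gives (4/9)·(-6) + (5/9)·5 = 1/9.
Against b2 this mix gives (4/9)·(-8) + (5/9)·0 = -32/9.
Against b3 this mix gives (4/9)·(-3) + (5/9)·(-4) = -32/9.
All of Player II's active replies (b2, b3) yield -32/9, and no column does worse for Player I. The mix makes Player II indifferent and guarantees -32/9, so it is optimal.

Yes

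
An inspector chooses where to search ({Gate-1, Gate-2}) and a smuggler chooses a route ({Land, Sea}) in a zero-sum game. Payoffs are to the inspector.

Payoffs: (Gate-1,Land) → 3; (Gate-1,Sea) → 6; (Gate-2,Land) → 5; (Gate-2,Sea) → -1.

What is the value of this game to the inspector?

Row minima: Gate-1 → 3, Gate-2 → -1; maximin = 3.
Column maxima: Land → 5, Sea → 6; minimax = 5.
3 ≠ 5, so there is no saddle point; optimal play is mixed.
Let the inspector play Gate-1 with probability p. Expected payoff against Land: 3p + 5(1−p) = −2p + 5; against Sea: 6p + (-1)(1−p) = 7p − 1.
Setting these equal: −2p + 5 = 7p − 1 ⇒ −9p = -6 ⇒ p = 2/3, and the value is (-2)·(2/3) + 5 = 11/3.
For the smuggler: with q = P(Land), equating Gate-1's and Gate-2's payoffs gives −3q + 6 = 6q − 1 ⇒ q = 7/9.

11/3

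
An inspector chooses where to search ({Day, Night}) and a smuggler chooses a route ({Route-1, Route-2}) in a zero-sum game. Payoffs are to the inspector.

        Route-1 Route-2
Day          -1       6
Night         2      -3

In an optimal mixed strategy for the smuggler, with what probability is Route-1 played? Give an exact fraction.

Row minima: Day → -1, Night → -3; maximin = -1.
Column maxima: Route-1 → 2, Route-2 → 6; minimax = 2.
-1 ≠ 2, so there is no saddle point; optimal play is mixed.
Let the inspector play Day with probability p. Expected payoff against Route-1: (-1)p + 2(1−p) = −3p + 2; against Route-2: 6p + (-3)(1−p) = 9p − 3.
Setting these equal: −3p + 2 = 9p − 3 ⇒ −12p = -5 ⇒ p = 5/12, and the value is (-3)·(5/12) + 2 = 3/4.
For the smuggler: with q = P(Route-1), equating Day's and Night's payoffs gives −7q + 6 = 5q − 3 ⇒ q = 3/4.

3/4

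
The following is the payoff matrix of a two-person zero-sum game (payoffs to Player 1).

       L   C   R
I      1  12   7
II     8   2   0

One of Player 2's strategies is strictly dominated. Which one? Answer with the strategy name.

C

R holds Player 1's payoff strictly below C in every row: 7 < 12, 0 < 2.
So C is strictly dominated for Player 2.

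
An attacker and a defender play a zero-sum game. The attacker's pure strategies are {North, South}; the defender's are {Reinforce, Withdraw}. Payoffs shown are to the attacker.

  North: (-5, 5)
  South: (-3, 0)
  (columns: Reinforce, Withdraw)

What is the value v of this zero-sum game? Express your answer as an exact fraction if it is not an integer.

-3

Row minima: North → -5, South → -3; maximin = -3.
Column maxima: Reinforce → -3, Withdraw → 5; minimax = -3.
Since maximin = minimax = -3, there is a saddle point and the value is -3.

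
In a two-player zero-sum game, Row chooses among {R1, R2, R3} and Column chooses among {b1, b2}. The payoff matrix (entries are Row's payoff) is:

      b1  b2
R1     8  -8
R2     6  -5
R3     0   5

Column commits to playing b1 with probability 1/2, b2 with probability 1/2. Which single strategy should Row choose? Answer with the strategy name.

Expected payoff of R1: (1/2)·8 + (1/2)·(-8) = 0.
Expected payoff of R2: (1/2)·6 + (1/2)·(-5) = 1/2.
Expected payoff of R3: (1/2)·0 + (1/2)·5 = 5/2.
The largest is 5/2, so Row's best response is R3.

R3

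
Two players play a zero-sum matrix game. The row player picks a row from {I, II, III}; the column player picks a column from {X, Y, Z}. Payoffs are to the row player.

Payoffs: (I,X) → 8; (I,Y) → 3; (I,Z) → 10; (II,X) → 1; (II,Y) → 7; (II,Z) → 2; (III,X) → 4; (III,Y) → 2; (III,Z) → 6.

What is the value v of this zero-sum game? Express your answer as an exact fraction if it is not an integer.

53/11

Row minima: I → 3, II → 1, III → 2; maximin = 3.
Column maxima: X → 8, Y → 7, Z → 10; minimax = 7.
3 ≠ 7, so there is no saddle point; optimal play is mixed.
III is strictly dominated by I, so the row player never plays it.
Z is strictly dominated by X (it gives the row player strictly more in every row), so the column player never plays it.
On the remaining 2×2 (I, II vs X, Y):
Let the row player play I with probability p. Expected payoff against X: 8p + 1(1−p) = 7p + 1; against Y: 3p + 7(1−p) = −4p + 7.
Setting these equal: 7p + 1 = −4p + 7 ⇒ 11p = 6 ⇒ p = 6/11, and the value is (7)·(6/11) + 1 = 53/11.
For the column player: with q = P(X), equating I's and II's payoffs gives 5q + 3 = −6q + 7 ⇒ q = 4/11.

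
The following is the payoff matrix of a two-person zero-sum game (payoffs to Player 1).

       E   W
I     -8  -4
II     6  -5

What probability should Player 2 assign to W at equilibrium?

Row minima: I → -8, II → -5; maximin = -5.
Column maxima: E → 6, W → -4; minimax = -4.
-5 ≠ -4, so there is no saddle point; optimal play is mixed.
Let Player 1 play I with probability p. Expected payoff against E: (-8)p + 6(1−p) = −14p + 6; against W: (-4)p + (-5)(1−p) = p − 5.
Setting these equal: −14p + 6 = p − 5 ⇒ −15p = -11 ⇒ p = 11/15, and the value is (-14)·(11/15) + 6 = -64/15.
For Player 2: with q = P(E), equating I's and II's payoffs gives −4q − 4 = 11q − 5 ⇒ q = 1/15.

14/15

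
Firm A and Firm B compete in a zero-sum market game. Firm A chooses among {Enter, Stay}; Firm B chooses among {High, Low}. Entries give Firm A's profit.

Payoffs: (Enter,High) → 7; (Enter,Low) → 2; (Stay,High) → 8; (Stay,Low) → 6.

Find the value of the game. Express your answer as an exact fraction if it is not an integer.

Row minima: Enter → 2, Stay → 6; maximin = 6.
Column maxima: High → 8, Low → 6; minimax = 6.
Since maximin = minimax = 6, there is a saddle point and the value is 6.

6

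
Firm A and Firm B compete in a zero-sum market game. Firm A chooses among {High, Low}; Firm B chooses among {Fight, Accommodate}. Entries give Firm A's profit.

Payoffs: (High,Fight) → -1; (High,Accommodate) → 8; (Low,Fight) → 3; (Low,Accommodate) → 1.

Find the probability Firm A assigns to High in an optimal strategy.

2/11

Row minima: High → -1, Low → 1; maximin = 1.
Column maxima: Fight → 3, Accommodate → 8; minimax = 3.
1 ≠ 3, so there is no saddle point; optimal play is mixed.
Let Firm A play High with probability p. Expected payoff against Fight: (-1)p + 3(1−p) = −4p + 3; against Accommodate: 8p + 1(1−p) = 7p + 1.
Setting these equal: −4p + 3 = 7p + 1 ⇒ −11p = -2 ⇒ p = 2/11, and the value is (-4)·(2/11) + 3 = 25/11.
For Firm B: with q = P(Fight), equating High's and Low's payoffs gives −9q + 8 = 2q + 1 ⇒ q = 7/11.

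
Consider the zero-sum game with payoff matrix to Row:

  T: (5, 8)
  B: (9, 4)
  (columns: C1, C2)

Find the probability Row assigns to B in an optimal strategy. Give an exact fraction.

3/8

Row minima: T → 5, B → 4; maximin = 5.
Column maxima: C1 → 9, C2 → 8; minimax = 8.
5 ≠ 8, so there is no saddle point; optimal play is mixed.
Let Row play T with probability p. Expected payoff against C1: 5p + 9(1−p) = −4p + 9; against C2: 8p + 4(1−p) = 4p + 4.
Setting these equal: −4p + 9 = 4p + 4 ⇒ −8p = -5 ⇒ p = 5/8, and the value is (-4)·(5/8) + 9 = 13/2.
For Column: with q = P(C1), equating T's and B's payoffs gives −3q + 8 = 5q + 4 ⇒ q = 1/2.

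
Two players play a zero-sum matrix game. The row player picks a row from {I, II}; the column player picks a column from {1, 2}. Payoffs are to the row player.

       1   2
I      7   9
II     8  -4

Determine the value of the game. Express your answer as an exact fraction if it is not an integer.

50/7

Row minima: I → 7, II → -4; maximin = 7.
Column maxima: 1 → 8, 2 → 9; minimax = 8.
7 ≠ 8, so there is no saddle point; optimal play is mixed.
Let the row player play I with probability p. Expected payoff against 1: 7p + 8(1−p) = −p + 8; against 2: 9p + (-4)(1−p) = 13p − 4.
Setting these equal: −p + 8 = 13p − 4 ⇒ −14p = -12 ⇒ p = 6/7, and the value is (-1)·(6/7) + 8 = 50/7.
For the column player: with q = P(1), equating I's and II's payoffs gives −2q + 9 = 12q − 4 ⇒ q = 13/14.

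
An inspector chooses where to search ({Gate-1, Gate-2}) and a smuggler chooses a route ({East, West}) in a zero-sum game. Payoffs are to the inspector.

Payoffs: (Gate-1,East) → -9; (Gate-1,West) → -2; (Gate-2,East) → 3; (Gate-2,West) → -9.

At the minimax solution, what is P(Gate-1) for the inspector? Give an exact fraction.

Row minima: Gate-1 → -9, Gate-2 → -9; maximin = -9.
Column maxima: East → 3, West → -2; minimax = -2.
-9 ≠ -2, so there is no saddle point; optimal play is mixed.
Let the inspector play Gate-1 with probability p. Expected payoff against East: (-9)p + 3(1−p) = −12p + 3; against West: (-2)p + (-9)(1−p) = 7p − 9.
Setting these equal: −12p + 3 = 7p − 9 ⇒ −19p = -12 ⇒ p = 12/19, and the value is (-12)·(12/19) + 3 = -87/19.
For the smuggler: with q = P(East), equating Gate-1's and Gate-2's payoffs gives −7q − 2 = 12q − 9 ⇒ q = 7/19.

12/19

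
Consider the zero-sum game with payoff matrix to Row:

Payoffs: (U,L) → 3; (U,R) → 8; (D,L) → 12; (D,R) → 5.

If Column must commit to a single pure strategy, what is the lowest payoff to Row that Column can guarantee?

Column maxima: L → 12, R → 8.
The smallest of these is 8.

8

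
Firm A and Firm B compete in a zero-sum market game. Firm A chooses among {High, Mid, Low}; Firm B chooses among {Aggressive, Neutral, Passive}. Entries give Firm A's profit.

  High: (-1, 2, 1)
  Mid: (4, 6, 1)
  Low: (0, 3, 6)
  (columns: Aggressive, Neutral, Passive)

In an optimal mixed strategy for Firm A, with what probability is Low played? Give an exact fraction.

1/3

Row minima: High → -1, Mid → 1, Low → 0; maximin = 1.
Column maxima: Aggressive → 4, Neutral → 6, Passive → 6; minimax = 4.
1 ≠ 4, so there is no saddle point; optimal play is mixed.
High is strictly dominated by Low, so Firm A never plays it.
Neutral is strictly dominated by Aggressive (it gives Firm A strictly more in every row), so Firm B never plays it.
On the remaining 2×2 (Mid, Low vs Aggressive, Passive):
Let Firm A play Mid with probability p. Expected payoff against Aggressive: 4p + 0(1−p) = 4p; against Passive: 1p + 6(1−p) = −5p + 6.
Setting these equal: 4p = −5p + 6 ⇒ 9p = 6 ⇒ p = 2/3, and the value is (4)·(2/3) = 8/3.
For Firm B: with q = P(Aggressive), equating Mid's and Low's payoffs gives 3q + 1 = −6q + 6 ⇒ q = 5/9.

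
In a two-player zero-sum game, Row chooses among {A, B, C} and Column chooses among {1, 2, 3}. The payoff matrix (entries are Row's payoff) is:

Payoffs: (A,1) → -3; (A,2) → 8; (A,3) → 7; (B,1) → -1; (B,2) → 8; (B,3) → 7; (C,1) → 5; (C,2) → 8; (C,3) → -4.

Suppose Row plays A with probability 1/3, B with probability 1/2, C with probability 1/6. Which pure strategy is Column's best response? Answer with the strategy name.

If Column plays 1, Row's expected payoff is (1/3)·(-3) + (1/2)·(-1) + (1/6)·5 = -2/3.
If Column plays 2, Row's expected payoff is (1/3)·8 + (1/2)·8 + (1/6)·8 = 8.
If Column plays 3, Row's expected payoff is (1/3)·7 + (1/2)·7 + (1/6)·(-4) = 31/6.
Column minimizes Row's payoff; the smallest is -2/3, so the best response is 1.

1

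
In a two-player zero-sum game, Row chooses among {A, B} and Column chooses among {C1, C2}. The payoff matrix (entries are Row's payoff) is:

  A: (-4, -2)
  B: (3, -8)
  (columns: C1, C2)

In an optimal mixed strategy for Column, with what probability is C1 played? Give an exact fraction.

6/13

Row minima: A → -4, B → -8; maximin = -4.
Column maxima: C1 → 3, C2 → -2; minimax = -2.
-4 ≠ -2, so there is no saddle point; optimal play is mixed.
Let Row play A with probability p. Expected payoff against C1: (-4)p + 3(1−p) = −7p + 3; against C2: (-2)p + (-8)(1−p) = 6p − 8.
Setting these equal: −7p + 3 = 6p − 8 ⇒ −13p = -11 ⇒ p = 11/13, and the value is (-7)·(11/13) + 3 = -38/13.
For Column: with q = P(C1), equating A's and B's payoffs gives −2q − 2 = 11q − 8 ⇒ q = 6/13.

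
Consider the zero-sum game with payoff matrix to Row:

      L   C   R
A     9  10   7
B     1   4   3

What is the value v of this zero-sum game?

Row minima: A → 7, B → 1; maximin = 7.
Column maxima: L → 9, C → 10, R → 7; minimax = 7.
Since maximin = minimax = 7, there is a saddle point and the value is 7.

7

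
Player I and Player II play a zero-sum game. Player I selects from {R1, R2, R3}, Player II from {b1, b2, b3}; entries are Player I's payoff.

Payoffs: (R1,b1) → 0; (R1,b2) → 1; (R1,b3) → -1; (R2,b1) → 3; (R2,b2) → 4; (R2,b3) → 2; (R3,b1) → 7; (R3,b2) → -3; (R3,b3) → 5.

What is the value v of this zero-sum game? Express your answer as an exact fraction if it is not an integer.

Row minima: R1 → -1, R2 → 2, R3 → -3; maximin = 2.
Column maxima: b1 → 7, b2 → 4, b3 → 5; minimax = 4.
2 ≠ 4, so there is no saddle point; optimal play is mixed.
R1 is strictly dominated by R2, so Player I never plays it.
b1 is strictly dominated by b3 (it gives Player I strictly more in every row), so Player II never plays it.
On the remaining 2×2 (R2, R3 vs b2, b3):
Let Player I play R2 with probability p. Expected payoff against b2: 4p + (-3)(1−p) = 7p − 3; against b3: 2p + 5(1−p) = −3p + 5.
Setting these equal: 7p − 3 = −3p + 5 ⇒ 10p = 8 ⇒ p = 4/5, and the value is (7)·(4/5) − 3 = 13/5.
For Player II: with q = P(b2), equating R2's and R3's payoffs gives 2q + 2 = −8q + 5 ⇒ q = 3/10.

13/5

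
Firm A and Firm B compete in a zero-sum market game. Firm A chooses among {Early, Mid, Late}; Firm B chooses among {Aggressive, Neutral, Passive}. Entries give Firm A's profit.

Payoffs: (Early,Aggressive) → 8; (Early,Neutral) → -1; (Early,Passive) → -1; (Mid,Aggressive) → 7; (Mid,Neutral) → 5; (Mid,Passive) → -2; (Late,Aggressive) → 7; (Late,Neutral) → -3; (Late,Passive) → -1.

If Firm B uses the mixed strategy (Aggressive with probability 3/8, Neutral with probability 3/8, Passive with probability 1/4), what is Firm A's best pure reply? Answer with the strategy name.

Mid

Expected payoff of Early: (3/8)·8 + (3/8)·(-1) + (1/4)·(-1) = 19/8.
Expected payoff of Mid: (3/8)·7 + (3/8)·5 + (1/4)·(-2) = 4.
Expected payoff of Late: (3/8)·7 + (3/8)·(-3) + (1/4)·(-1) = 5/4.
The largest is 4, so Firm A's best response is Mid.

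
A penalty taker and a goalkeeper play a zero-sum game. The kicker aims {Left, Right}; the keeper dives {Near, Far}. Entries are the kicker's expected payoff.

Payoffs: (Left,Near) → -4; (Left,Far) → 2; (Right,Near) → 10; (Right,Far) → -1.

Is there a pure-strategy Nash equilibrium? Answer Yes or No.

No

Row minima: Left → -4, Right → -1; maximin = -1.
Column maxima: Near → 10, Far → 2; minimax = 2.
-1 ≠ 2, so no pure-strategy equilibrium exists.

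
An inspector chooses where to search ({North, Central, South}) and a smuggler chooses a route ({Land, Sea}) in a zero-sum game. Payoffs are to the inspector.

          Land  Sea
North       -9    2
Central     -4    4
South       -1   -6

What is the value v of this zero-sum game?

-28/13

Row minima: North → -9, Central → -4, South → -6; maximin = -4.
Column maxima: Land → -1, Sea → 4; minimax = -1.
-4 ≠ -1, so there is no saddle point; optimal play is mixed.
North is strictly dominated by Central, so the inspector never plays it.
On the remaining 2×2 (Central, South vs Land, Sea):
Let the inspector play Central with probability p. Expected payoff against Land: (-4)p + (-1)(1−p) = −3p − 1; against Sea: 4p + (-6)(1−p) = 10p − 6.
Setting these equal: −3p − 1 = 10p − 6 ⇒ −13p = -5 ⇒ p = 5/13, and the value is (-3)·(5/13) − 1 = -28/13.
For the smuggler: with q = P(Land), equating Central's and South's payoffs gives −8q + 4 = 5q − 6 ⇒ q = 10/13.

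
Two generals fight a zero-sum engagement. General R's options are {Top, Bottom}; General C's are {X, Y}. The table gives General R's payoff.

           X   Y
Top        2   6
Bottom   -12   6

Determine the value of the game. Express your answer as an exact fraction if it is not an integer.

Row minima: Top → 2, Bottom → -12; maximin = 2.
Column maxima: X → 2, Y → 6; minimax = 2.
Since maximin = minimax = 2, there is a saddle point and the value is 2.

2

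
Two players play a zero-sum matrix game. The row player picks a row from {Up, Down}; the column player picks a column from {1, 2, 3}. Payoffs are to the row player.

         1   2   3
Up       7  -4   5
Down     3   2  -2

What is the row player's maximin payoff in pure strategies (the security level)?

Row minima: Up → -4, Down → -2.
The best of these is -2.

-2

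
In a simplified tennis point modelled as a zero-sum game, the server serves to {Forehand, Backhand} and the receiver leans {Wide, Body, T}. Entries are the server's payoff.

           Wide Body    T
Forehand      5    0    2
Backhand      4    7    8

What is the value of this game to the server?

Row minima: Forehand → 0, Backhand → 4; maximin = 4.
Column maxima: Wide → 5, Body → 7, T → 8; minimax = 5.
4 ≠ 5, so there is no saddle point; optimal play is mixed.
T is strictly dominated by Body (it gives the server strictly more in every row), so the receiver never plays it.
On the remaining 2×2 (Forehand, Backhand vs Wide, Body):
Let the server play Forehand with probability p. Expected payoff against Wide: 5p + 4(1−p) = p + 4; against Body: 0p + 7(1−p) = −7p + 7.
Setting these equal: p + 4 = −7p + 7 ⇒ 8p = 3 ⇒ p = 3/8, and the value is (1)·(3/8) + 4 = 35/8.
For the receiver: with q = P(Wide), equating Forehand's and Backhand's payoffs gives 5q = −3q + 7 ⇒ q = 7/8.

35/8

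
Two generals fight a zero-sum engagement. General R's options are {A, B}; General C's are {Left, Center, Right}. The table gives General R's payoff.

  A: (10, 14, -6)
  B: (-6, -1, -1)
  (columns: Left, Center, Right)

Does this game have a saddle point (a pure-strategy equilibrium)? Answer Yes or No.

Row minima: A → -6, B → -6; maximin = -6.
Column maxima: Left → 10, Center → 14, Right → -1; minimax = -1.
-6 ≠ -1, so no pure-strategy equilibrium exists.

No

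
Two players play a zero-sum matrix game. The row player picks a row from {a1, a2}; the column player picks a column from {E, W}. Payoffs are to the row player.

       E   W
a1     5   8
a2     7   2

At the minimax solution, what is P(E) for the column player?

3/4

Row minima: a1 → 5, a2 → 2; maximin = 5.
Column maxima: E → 7, W → 8; minimax = 7.
5 ≠ 7, so there is no saddle point; optimal play is mixed.
Let the row player play a1 with probability p. Expected payoff against E: 5p + 7(1−p) = −2p + 7; against W: 8p + 2(1−p) = 6p + 2.
Setting these equal: −2p + 7 = 6p + 2 ⇒ −8p = -5 ⇒ p = 5/8, and the value is (-2)·(5/8) + 7 = 23/4.
For the column player: with q = P(E), equating a1's and a2's payoffs gives −3q + 8 = 5q + 2 ⇒ q = 3/4.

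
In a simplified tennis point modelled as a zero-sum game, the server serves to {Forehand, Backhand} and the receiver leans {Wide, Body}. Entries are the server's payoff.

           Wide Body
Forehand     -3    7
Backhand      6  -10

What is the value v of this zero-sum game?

6/13

Row minima: Forehand → -3, Backhand → -10; maximin = -3.
Column maxima: Wide → 6, Body → 7; minimax = 6.
-3 ≠ 6, so there is no saddle point; optimal play is mixed.
Let the server play Forehand with probability p. Expected payoff against Wide: (-3)p + 6(1−p) = −9p + 6; against Body: 7p + (-10)(1−p) = 17p − 10.
Setting these equal: −9p + 6 = 17p − 10 ⇒ −26p = -16 ⇒ p = 8/13, and the value is (-9)·(8/13) + 6 = 6/13.
For the receiver: with q = P(Wide), equating Forehand's and Backhand's payoffs gives −10q + 7 = 16q − 10 ⇒ q = 17/26.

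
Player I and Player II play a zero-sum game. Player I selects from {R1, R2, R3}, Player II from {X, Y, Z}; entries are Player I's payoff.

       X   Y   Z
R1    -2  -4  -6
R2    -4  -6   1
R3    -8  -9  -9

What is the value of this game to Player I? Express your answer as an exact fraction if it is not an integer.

-40/9

Row minima: R1 → -6, R2 → -6, R3 → -9; maximin = -6.
Column maxima: X → -2, Y → -4, Z → 1; minimax = -4.
-6 ≠ -4, so there is no saddle point; optimal play is mixed.
R3 is strictly dominated by R1, so Player I never plays it.
X is strictly dominated by Y (it gives Player I strictly more in every row), so Player II never plays it.
On the remaining 2×2 (R1, R2 vs Y, Z):
Let Player I play R1 with probability p. Expected payoff against Y: (-4)p + (-6)(1−p) = 2p − 6; against Z: (-6)p + 1(1−p) = −7p + 1.
Setting these equal: 2p − 6 = −7p + 1 ⇒ 9p = 7 ⇒ p = 7/9, and the value is (2)·(7/9) − 6 = -40/9.
For Player II: with q = P(Y), equating R1's and R2's payoffs gives 2q − 6 = −7q + 1 ⇒ q = 7/9.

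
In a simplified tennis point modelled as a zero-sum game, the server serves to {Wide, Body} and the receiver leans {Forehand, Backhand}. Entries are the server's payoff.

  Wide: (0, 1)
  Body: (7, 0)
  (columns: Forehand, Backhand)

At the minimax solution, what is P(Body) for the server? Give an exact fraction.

1/8

Row minima: Wide → 0, Body → 0; maximin = 0.
Column maxima: Forehand → 7, Backhand → 1; minimax = 1.
0 ≠ 1, so there is no saddle point; optimal play is mixed.
Let the server play Wide with probability p. Expected payoff against Forehand: 0p + 7(1−p) = −7p + 7; against Backhand: 1p + 0(1−p) = p.
Setting these equal: −7p + 7 = p ⇒ −8p = -7 ⇒ p = 7/8, and the value is (-7)·(7/8) + 7 = 7/8.
For the receiver: with q = P(Forehand), equating Wide's and Body's payoffs gives −q + 1 = 7q ⇒ q = 1/8.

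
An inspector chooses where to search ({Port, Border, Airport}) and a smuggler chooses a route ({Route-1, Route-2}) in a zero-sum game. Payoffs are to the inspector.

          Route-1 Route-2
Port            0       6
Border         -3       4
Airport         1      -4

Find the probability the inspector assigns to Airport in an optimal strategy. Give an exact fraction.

Row minima: Port → 0, Border → -3, Airport → -4; maximin = 0.
Column maxima: Route-1 → 1, Route-2 → 6; minimax = 1.
0 ≠ 1, so there is no saddle point; optimal play is mixed.
Border is strictly dominated by Port, so the inspector never plays it.
On the remaining 2×2 (Port, Airport vs Route-1, Route-2):
Let the inspector play Port with probability p. Expected payoff against Route-1: 0p + 1(1−p) = −p + 1; against Route-2: 6p + (-4)(1−p) = 10p − 4.
Setting these equal: −p + 1 = 10p − 4 ⇒ −11p = -5 ⇒ p = 5/11, and the value is (-1)·(5/11) + 1 = 6/11.
For the smuggler: with q = P(Route-1), equating Port's and Airport's payoffs gives −6q + 6 = 5q − 4 ⇒ q = 10/11.

6/11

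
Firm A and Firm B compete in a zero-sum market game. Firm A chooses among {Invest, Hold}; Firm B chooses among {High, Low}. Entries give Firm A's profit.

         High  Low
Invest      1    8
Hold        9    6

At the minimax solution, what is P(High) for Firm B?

1/5

Row minima: Invest → 1, Hold → 6; maximin = 6.
Column maxima: High → 9, Low → 8; minimax = 8.
6 ≠ 8, so there is no saddle point; optimal play is mixed.
Let Firm A play Invest with probability p. Expected payoff against High: 1p + 9(1−p) = −8p + 9; against Low: 8p + 6(1−p) = 2p + 6.
Setting these equal: −8p + 9 = 2p + 6 ⇒ −10p = -3 ⇒ p = 3/10, and the value is (-8)·(3/10) + 9 = 33/5.
For Firm B: with q = P(High), equating Invest's and Hold's payoffs gives −7q + 8 = 3q + 6 ⇒ q = 1/5.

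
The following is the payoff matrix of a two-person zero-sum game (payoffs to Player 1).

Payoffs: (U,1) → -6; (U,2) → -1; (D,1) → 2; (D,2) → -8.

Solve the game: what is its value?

Row minima: U → -6, D → -8; maximin = -6.
Column maxima: 1 → 2, 2 → -1; minimax = -1.
-6 ≠ -1, so there is no saddle point; optimal play is mixed.
Let Player 1 play U with probability p. Expected payoff against 1: (-6)p + 2(1−p) = −8p + 2; against 2: (-1)p + (-8)(1−p) = 7p − 8.
Setting these equal: −8p + 2 = 7p − 8 ⇒ −15p = -10 ⇒ p = 2/3, and the value is (-8)·(2/3) + 2 = -10/3.
For Player 2: with q = P(1), equating U's and D's payoffs gives −5q − 1 = 10q − 8 ⇒ q = 7/15.

-10/3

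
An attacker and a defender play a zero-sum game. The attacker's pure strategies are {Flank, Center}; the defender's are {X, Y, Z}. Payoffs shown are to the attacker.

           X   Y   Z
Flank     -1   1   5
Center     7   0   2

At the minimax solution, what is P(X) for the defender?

Row minima: Flank → -1, Center → 0; maximin = 0.
Column maxima: X → 7, Y → 1, Z → 5; minimax = 1.
0 ≠ 1, so there is no saddle point; optimal play is mixed.
Z is strictly dominated by Y (it gives the attacker strictly more in every row), so the defender never plays it.
On the remaining 2×2 (Flank, Center vs X, Y):
Let the attacker play Flank with probability p. Expected payoff against X: (-1)p + 7(1−p) = −8p + 7; against Y: 1p + 0(1−p) = p.
Setting these equal: −8p + 7 = p ⇒ −9p = -7 ⇒ p = 7/9, and the value is (-8)·(7/9) + 7 = 7/9.
For the defender: with q = P(X), equating Flank's and Center's payoffs gives −2q + 1 = 7q ⇒ q = 1/9.

1/9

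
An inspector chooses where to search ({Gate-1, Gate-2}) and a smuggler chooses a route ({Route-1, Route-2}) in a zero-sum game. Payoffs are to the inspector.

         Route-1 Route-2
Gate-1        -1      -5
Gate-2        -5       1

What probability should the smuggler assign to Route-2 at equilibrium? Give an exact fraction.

Row minima: Gate-1 → -5, Gate-2 → -5; maximin = -5.
Column maxima: Route-1 → -1, Route-2 → 1; minimax = -1.
-5 ≠ -1, so there is no saddle point; optimal play is mixed.
Let the inspector play Gate-1 with probability p. Expected payoff against Route-1: (-1)p + (-5)(1−p) = 4p − 5; against Route-2: (-5)p + 1(1−p) = −6p + 1.
Setting these equal: 4p − 5 = −6p + 1 ⇒ 10p = 6 ⇒ p = 3/5, and the value is (4)·(3/5) − 5 = -13/5.
For the smuggler: with q = P(Route-1), equating Gate-1's and Gate-2's payoffs gives 4q − 5 = −6q + 1 ⇒ q = 3/5.

2/5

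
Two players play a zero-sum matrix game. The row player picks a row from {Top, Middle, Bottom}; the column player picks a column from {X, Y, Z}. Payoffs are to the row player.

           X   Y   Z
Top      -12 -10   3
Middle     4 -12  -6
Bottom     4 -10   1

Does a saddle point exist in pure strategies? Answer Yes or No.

Row minima: Top → -12, Middle → -12, Bottom → -10; maximin = -10.
Column maxima: X → 4, Y → -10, Z → 3; minimax = -10.
maximin = minimax = -10, so a saddle point exists.

Yes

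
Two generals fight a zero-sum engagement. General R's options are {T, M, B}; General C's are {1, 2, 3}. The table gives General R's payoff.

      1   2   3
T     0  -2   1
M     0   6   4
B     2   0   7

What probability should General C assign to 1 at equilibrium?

Row minima: T → -2, M → 0, B → 0; maximin = 0.
Column maxima: 1 → 2, 2 → 6, 3 → 7; minimax = 2.
0 ≠ 2, so there is no saddle point; optimal play is mixed.
T is strictly dominated by B, so General R never plays it.
3 is strictly dominated by 1 (it gives General R strictly more in every row), so General C never plays it.
On the remaining 2×2 (M, B vs 1, 2):
Let General R play M with probability p. Expected payoff against 1: 0p + 2(1−p) = −2p + 2; against 2: 6p + 0(1−p) = 6p.
Setting these equal: −2p + 2 = 6p ⇒ −8p = -2 ⇒ p = 1/4, and the value is (-2)·(1/4) + 2 = 3/2.
For General C: with q = P(1), equating M's and B's payoffs gives −6q + 6 = 2q ⇒ q = 3/4.

3/4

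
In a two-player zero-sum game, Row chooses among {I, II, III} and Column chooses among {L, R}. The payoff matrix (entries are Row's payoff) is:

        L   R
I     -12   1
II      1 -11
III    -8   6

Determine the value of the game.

-41/13

Row minima: I → -12, II → -11, III → -8; maximin = -8.
Column maxima: L → 1, R → 6; minimax = 1.
-8 ≠ 1, so there is no saddle point; optimal play is mixed.
I is strictly dominated by III, so Row never plays it.
On the remaining 2×2 (II, III vs L, R):
Let Row play II with probability p. Expected payoff against L: 1p + (-8)(1−p) = 9p − 8; against R: (-11)p + 6(1−p) = −17p + 6.
Setting these equal: 9p − 8 = −17p + 6 ⇒ 26p = 14 ⇒ p = 7/13, and the value is (9)·(7/13) − 8 = -41/13.
For Column: with q = P(L), equating II's and III's payoffs gives 12q − 11 = −14q + 6 ⇒ q = 17/26.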